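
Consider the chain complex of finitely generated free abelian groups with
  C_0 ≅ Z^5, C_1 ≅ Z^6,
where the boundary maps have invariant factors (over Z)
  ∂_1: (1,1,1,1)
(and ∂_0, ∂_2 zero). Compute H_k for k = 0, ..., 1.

H_0 = Z,  H_1 = Z^2.

H_0: b_0 = 5 − 0 − 4 = 1; torsion from ∂_1 factors > 1: none. So H_0 = Z.
H_1: b_1 = 6 − 4 − 0 = 2; torsion from ∂_2 factors > 1: none. So H_1 = Z^2.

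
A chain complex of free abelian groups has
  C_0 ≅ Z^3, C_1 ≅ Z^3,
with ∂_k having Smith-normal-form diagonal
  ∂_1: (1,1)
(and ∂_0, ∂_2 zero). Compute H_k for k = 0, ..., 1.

H_0: b_0 = 3 − 0 − 2 = 1; torsion from ∂_1 factors > 1: none. So H_0 ≅ Z.
H_1: b_1 = 3 − 2 − 0 = 1; torsion from ∂_2 factors > 1: none. So H_1 ≅ Z.

H_0 ≅ Z,  H_1 ≅ Z.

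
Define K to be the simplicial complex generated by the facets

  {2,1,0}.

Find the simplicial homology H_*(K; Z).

H_0 = Z,  H_1 = 0,  H_2 = 0.

Take the total order 0 < 1 < 2 on the vertex set. Then K (dimension 2) consists of the simplices:

  0-simplices (3): [0], [1], [2]
  1-simplices (3): [0,1], [0,2], [1,2]
  2-simplices (1): [0,1,2]

so the chain groups are C_0 ≅ Z^3, C_1 ≅ Z^3, C_2 ≅ Z^1.

∂_1: C_1 → C_0 sends each edge [p,q] (with p < q) to q − p. For instance
  ∂[1,2] = [2] − [1].
This gives a 3×3 integer matrix of rank 2; reducing to Smith normal form yields diagonal entries (1,1).

Boundary ∂_2: C_2 → C_1 sends each 2-simplex [p,q,r] to [q,r] − [p,r] + [p,q]. For instance
  ∂[0,1,2] = [1,2] − [0,2] + [0,1].
This gives a 3×1 integer matrix of rank 1; reducing to Smith normal form yields diagonal entries (1).

Now H_k = ker ∂_k / im ∂_{k+1}, so:

  H_0: rank C_0 − rank ∂_1 = 3 − 2 = 1, and the invariant factors of ∂_1 are all 1, so H_0 = Z.
  H_1: rank ker ∂_1 − rank ∂_2 = (3 − 2) − 1 = 0, and the invariant factors of ∂_2 are all 1, so H_1 = 0.
  H_2: rank ker ∂_2 − rank ∂_3 = (1 − 1) − 0 = 0, and there is no ∂_3, so H_2 = 0.

(K is a triangulation of the 2-simplex.)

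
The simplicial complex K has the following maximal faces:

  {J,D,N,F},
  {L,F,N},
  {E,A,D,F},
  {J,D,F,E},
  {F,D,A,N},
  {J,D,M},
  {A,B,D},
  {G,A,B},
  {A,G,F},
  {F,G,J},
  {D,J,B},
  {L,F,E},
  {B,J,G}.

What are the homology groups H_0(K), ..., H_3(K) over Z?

H_0 = Z,  H_1 = 0,  H_2 = Z,  H_3 = 0.

Fix the vertex order A < B < D < E < F < G < J < L < M < N and write every simplex with vertices in increasing order. Then dim K = 3 and the simplices of K are:

  0-simplices (10): A, B, D, E, F, G, J, L, M, N
  1-simplices (25): AB, AD, AE, AF, AG, AN, BD, BG, BJ, DE, DF, DJ, DM, DN, EF, EJ, EL, FG, FJ, FL, FN, GJ, JM, JN, LN
  2-simplices (21): ABD, ABG, ADE, ADF, ADN, AEF, AFG, AFN, BDJ, BGJ, DEF, DEJ, DFJ, DFN, DJM, DJN, EFJ, EFL, FGJ, FJN, FLN
  3-simplices (4): ADEF, ADFN, DEFJ, DFJN

Hence C_0 ≅ Z^10, C_1 ≅ Z^25, C_2 ≅ Z^21, C_3 ≅ Z^4.

The boundary map ∂_1: C_1 → C_0 is given by ∂[p,q] = [q] − [p]. For instance
  ∂BJ = J − B.
The 10×25 boundary matrix has rank 9 and Smith normal form diag(1,1,1,1,1,1,1,1,1).

∂_2: C_2 → C_1 acts by ∂[p,q,r] = [q,r] − [p,r] + [p,q]. For instance
  ∂BGJ = GJ − BJ + BG,
  ∂EFJ = FJ − EJ + EF.
As a 25×21 matrix over Z this has rank 16, with invariant factors (1,1,1,1,1,1,1,1,1,1,1,1,1,1,1,1).

Boundary ∂_3: C_3 → C_2 sends each 3-simplex σ to the alternating sum Σ_i (−1)^i (σ with its i-th vertex removed). For instance
  ∂DEFJ = EFJ − DFJ + DEJ − DEF,
  ∂ADEF = DEF − AEF + ADF − ADE.
The 21×4 boundary matrix has rank 4 and Smith normal form diag(1,1,1,1).

From H_k ≅ ker(∂_k) / im(∂_{k+1}) we obtain:

  H_0: rank C_0 − rank ∂_1 = 10 − 9 = 1, and the invariant factors of ∂_1 are all 1, so H_0 ≅ Z.
  H_1: rank ker ∂_1 − rank ∂_2 = (25 − 9) − 16 = 0, and the invariant factors of ∂_2 are all 1, so H_1 ≅ 0.
  H_2: rank ker ∂_2 − rank ∂_3 = (21 − 16) − 4 = 1, and the invariant factors of ∂_3 are all 1, so H_2 ≅ Z.
  H_3: rank ker ∂_3 − rank ∂_4 = (4 − 4) − 0 = 0, and there is no ∂_4, so H_3 ≅ 0.

As a check, the Euler characteristic is 10 − 25 + 21 − 4 = 2, which agrees with 1 − 0 + 1 − 0 = 2.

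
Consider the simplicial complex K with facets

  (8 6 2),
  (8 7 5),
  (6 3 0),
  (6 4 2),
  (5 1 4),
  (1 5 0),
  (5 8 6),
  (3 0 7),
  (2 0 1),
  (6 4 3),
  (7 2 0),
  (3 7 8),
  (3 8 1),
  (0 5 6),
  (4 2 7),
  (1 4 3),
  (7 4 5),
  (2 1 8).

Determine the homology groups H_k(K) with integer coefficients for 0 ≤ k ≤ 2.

We work with the vertex ordering 0 < 1 < 2 < 3 < 4 < 5 < 6 < 7 < 8. The simplices of K, each written with vertices in increasing order, are:

  0-simplices (9): [0], [1], [2], [3], [4], [5], [6], [7], [8]
  1-simplices (27): (27 of them)
  2-simplices (18): [0,1,2], [0,1,5], [0,2,7], [0,3,6], [0,3,7], [0,5,6], [1,2,8], [1,3,4], [1,3,8], [1,4,5], [2,4,6], [2,4,7], [2,6,8], [3,4,6], [3,7,8], [4,5,7], [5,6,8], [5,7,8]

Hence C_0 ≅ Z^9, C_1 ≅ Z^27, C_2 ≅ Z^18.

Boundary ∂_1: C_1 → C_0 is given by ∂[p,q] = [q] − [p].
The 9×27 boundary matrix has rank 8 and Smith normal form diag(1,1,1,1,1,1,1,1).

The boundary map ∂_2: C_2 → C_1 acts by ∂[p,q,r] = [q,r] − [p,r] + [p,q]. For instance
  ∂[2,6,8] = [6,8] − [2,8] + [2,6],
  ∂[1,3,4] = [3,4] − [1,4] + [1,3].
This gives a 27×18 integer matrix of rank 17; reducing to Smith normal form yields diagonal entries (1,1,1,1,1,1,1,1,1,1,1,1,1,1,1,1,1).

Now H_k = ker ∂_k / im ∂_{k+1}, so:

  H_0: rank C_0 − rank ∂_1 = 9 − 8 = 1, and the invariant factors of ∂_1 are all 1, so H_0 ≅ Z.
  H_1: rank ker ∂_1 − rank ∂_2 = (27 − 8) − 17 = 2, and the invariant factors of ∂_2 are all 1, so H_1 ≅ Z^2.
  H_2: rank ker ∂_2 − rank ∂_3 = (18 − 17) − 0 = 1, and there is no ∂_3, so H_2 ≅ Z.

(K is a triangulation of the torus T^2.)

H_0 ≅ Z,  H_1 ≅ Z^2,  H_2 ≅ Z.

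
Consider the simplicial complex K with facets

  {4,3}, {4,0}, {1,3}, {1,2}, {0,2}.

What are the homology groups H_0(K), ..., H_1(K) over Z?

Take the total order 0 < 1 < 2 < 3 < 4 on the vertex set. Then K (dimension 1) consists of the simplices:

  0-simplices (5): [0], [1], [2], [3], [4]
  1-simplices (5): [0,2], [0,4], [1,2], [1,3], [3,4]

Hence C_0 ≅ Z^5, C_1 ≅ Z^5.

∂_1: C_1 → C_0 maps an edge to its endpoints' difference, ∂[p,q] = q − p. For instance
  ∂[1,2] = [2] − [1].
The resulting 5×5 matrix has rank 4, and its Smith normal form has invariant factors (1,1,1,1).

Reading off H_k = ker ∂_k / im ∂_{k+1}:

  H_0: rank C_0 − rank ∂_1 = 5 − 4 = 1, and the invariant factors of ∂_1 are all 1, so H_0 ≅ Z.
  H_1: rank ker ∂_1 − rank ∂_2 = (5 − 4) − 0 = 1, and there is no ∂_2, so H_1 ≅ Z.

H_0 = Z,  H_1 = Z.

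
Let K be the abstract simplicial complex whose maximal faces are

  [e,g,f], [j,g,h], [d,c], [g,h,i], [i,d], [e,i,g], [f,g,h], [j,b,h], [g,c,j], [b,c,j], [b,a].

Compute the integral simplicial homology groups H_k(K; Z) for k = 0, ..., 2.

We work with the vertex ordering a < b < c < d < e < f < g < h < i < j. The simplices of K, each written with vertices in increasing order, are:

  0-simplices (10): a, b, c, d, e, f, g, h, i, j
  1-simplices (18): ab, bc, bh, bj, cd, cg, cj, di, ef, eg, ei, fg, fh, gh, gi, gj, hi, hj
  2-simplices (8): bcj, bhj, cgj, efg, egi, fgh, ghi, ghj

Hence C_0 ≅ Z^10, C_1 ≅ Z^18, C_2 ≅ Z^8.

Boundary ∂_1: C_1 → C_0 sends each edge [p,q] (with p < q) to q − p. For instance
  ∂gh = h − g.
This gives a 10×18 integer matrix of rank 9; reducing to Smith normal form yields diagonal entries (1,1,1,1,1,1,1,1,1).

Boundary ∂_2: C_2 → C_1 maps a triangle to the signed sum of its edges. For instance
  ∂efg = fg − eg + ef,
  ∂ghi = hi − gi + gh.
The 18×8 boundary matrix has rank 8 and Smith normal form diag(1,1,1,1,1,1,1,1).

From H_k ≅ ker(∂_k) / im(∂_{k+1}) we obtain:

  H_0: rank C_0 − rank ∂_1 = 10 − 9 = 1, and the invariant factors of ∂_1 are all 1, so H_0 ≅ Z.
  H_1: rank ker ∂_1 − rank ∂_2 = (18 − 9) − 8 = 1, and the invariant factors of ∂_2 are all 1, so H_1 ≅ Z.
  H_2: rank ker ∂_2 − rank ∂_3 = (8 − 8) − 0 = 0, and there is no ∂_3, so H_2 ≅ 0.

As a check, the Euler characteristic is 10 − 18 + 8 = 0, which agrees with 1 − 1 + 0 = 0.

H_0 ≅ Z,  H_1 ≅ Z,  H_2 = 0.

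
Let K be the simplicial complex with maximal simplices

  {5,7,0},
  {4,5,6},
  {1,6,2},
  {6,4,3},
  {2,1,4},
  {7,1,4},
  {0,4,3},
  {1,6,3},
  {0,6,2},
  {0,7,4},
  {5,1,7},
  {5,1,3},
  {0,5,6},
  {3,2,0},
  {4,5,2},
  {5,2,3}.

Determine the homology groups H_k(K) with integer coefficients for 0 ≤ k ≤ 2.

H_0 ≅ Z,  H_1 ≅ Z^2,  H_2 ≅ Z.

K has 8 vertices, 24 edges, 16 triangles.
rank ∂_0 = 0, rank ∂_1 = 7 ⇒ b_0 = 8 − 0 − 7 = 1; all invariant factors of ∂_1 are 1 so no torsion. So H_0 = Z.
rank ∂_1 = 7, rank ∂_2 = 15 ⇒ b_1 = 24 − 7 − 15 = 2; all invariant factors of ∂_2 are 1 so no torsion. So H_1 = Z^2.
rank ∂_2 = 15, rank ∂_3 = 0 ⇒ b_2 = 16 − 15 − 0 = 1. So H_2 = Z.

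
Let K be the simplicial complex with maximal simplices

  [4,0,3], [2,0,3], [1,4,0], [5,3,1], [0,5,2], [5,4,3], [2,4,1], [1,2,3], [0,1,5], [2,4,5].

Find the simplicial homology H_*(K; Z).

H_0 ≅ Z,  H_1 ≅ Z/2,  H_2 = 0.

We work with the vertex ordering 0 < 1 < 2 < 3 < 4 < 5. The simplices of K, each written with vertices in increasing order, are:

  0-simplices (6): [0], [1], [2], [3], [4], [5]
  1-simplices (15): [0,1], [0,2], [0,3], [0,4], [0,5], [1,2], [1,3], [1,4], [1,5], [2,3], [2,4], [2,5], [3,4], [3,5], [4,5]
  2-simplices (10): [0,1,4], [0,1,5], [0,2,3], [0,2,5], [0,3,4], [1,2,3], [1,2,4], [1,3,5], [2,4,5], [3,4,5]

giving chain groups C_0 ≅ Z^6, C_1 ≅ Z^15, C_2 ≅ Z^10.

Boundary ∂_1: C_1 → C_0 maps an edge to its endpoints' difference, ∂[p,q] = q − p. For instance
  ∂[2,5] = [5] − [2].
The resulting 6×15 matrix has rank 5, and its Smith normal form has invariant factors (1,1,1,1,1).

The boundary map ∂_2: C_2 → C_1 maps a triangle to the signed sum of its edges. For instance
  ∂[0,1,4] = [1,4] − [0,4] + [0,1],
  ∂[3,4,5] = [4,5] − [3,5] + [3,4].
The 15×10 boundary matrix has rank 10 and Smith normal form diag(1,1,1,1,1,1,1,1,1,2).

Computing H_k = (kernel of ∂_k) / (image of ∂_{k+1}):

  H_0: rank C_0 − rank ∂_1 = 6 − 5 = 1, and the invariant factors of ∂_1 are all 1, so H_0 = Z.
  H_1: rank ker ∂_1 − rank ∂_2 = (15 − 5) − 10 = 0, and ∂_2 has invariant factor 2 > 1, so H_1 = Z/2.
  H_2: rank ker ∂_2 − rank ∂_3 = (10 − 10) − 0 = 0, and there is no ∂_3, so H_2 = 0.

As a check, the Euler characteristic is 6 − 15 + 10 = 1, which agrees with 1 − 0 + 0 = 1.
(K is a triangulation of the real projective plane RP^2.)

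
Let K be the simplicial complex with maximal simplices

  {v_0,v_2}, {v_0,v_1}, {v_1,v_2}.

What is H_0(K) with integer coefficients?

Fix the vertex order v_0 < v_1 < v_2 and write every simplex with vertices in increasing order. Then dim K = 1 and the simplices of K are:

  0-simplices (3): [v_0], [v_1], [v_2]
  1-simplices (3): [v_0,v_1], [v_0,v_2], [v_1,v_2]

giving chain groups C_0 ≅ Z^3, C_1 ≅ Z^3.

The boundary map ∂_1: C_1 → C_0 sends each edge [p,q] (with p < q) to q − p.
This gives a 3×3 integer matrix of rank 2; reducing to Smith normal form yields diagonal entries (1,1).

Now H_k = ker ∂_k / im ∂_{k+1}, so:

  H_0: rank C_0 − rank ∂_1 = 3 − 2 = 1, and the invariant factors of ∂_1 are all 1, so H_0 = Z.

(K is a triangulation of the circle S^1.)

H_0 ≅ Z.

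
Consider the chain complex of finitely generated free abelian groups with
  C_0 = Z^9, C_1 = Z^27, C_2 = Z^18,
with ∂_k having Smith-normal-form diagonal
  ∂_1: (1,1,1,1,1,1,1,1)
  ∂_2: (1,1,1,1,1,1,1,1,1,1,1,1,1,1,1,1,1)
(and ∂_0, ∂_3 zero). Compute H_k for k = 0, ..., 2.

H_0: b_0 = 9 − 0 − 8 = 1; torsion from ∂_1 factors > 1: none. So H_0 = Z.
H_1: b_1 = 27 − 8 − 17 = 2; torsion from ∂_2 factors > 1: none. So H_1 = Z^2.
H_2: b_2 = 18 − 17 − 0 = 1; torsion from ∂_3 factors > 1: none. So H_2 = Z.

H_0 = Z,  H_1 = Z^2,  H_2 = Z.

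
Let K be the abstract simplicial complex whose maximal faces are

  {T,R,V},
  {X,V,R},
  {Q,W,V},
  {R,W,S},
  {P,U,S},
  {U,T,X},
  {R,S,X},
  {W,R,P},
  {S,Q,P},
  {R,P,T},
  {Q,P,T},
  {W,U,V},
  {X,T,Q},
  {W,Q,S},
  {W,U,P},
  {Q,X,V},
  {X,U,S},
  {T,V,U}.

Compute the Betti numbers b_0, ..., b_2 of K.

Take the total order P < Q < R < S < T < U < V < W < X on the vertex set. Then K (dimension 2) consists of the simplices:

  0-simplices (9): P, Q, R, S, T, U, V, W, X
  1-simplices (27): PQ, PR, PS, PT, PU, PW, QS, QT, QV, QW, QX, RS, RT, RV, RW, RX, SU, SW, SX, TU, TV, TX, UV, UW, UX, VW, VX
  2-simplices (18): PQS, PQT, PRT, PRW, PSU, PUW, QSW, QTX, QVW, QVX, RSW, RSX, RTV, RVX, SUX, TUV, TUX, UVW

giving chain groups C_0 ≅ Z^9, C_1 ≅ Z^27, C_2 ≅ Z^18.

Boundary ∂_1: C_1 → C_0 sends each edge [p,q] (with p < q) to q − p. For instance
  ∂PW = W − P.
This gives a 9×27 integer matrix of rank 8; reducing to Smith normal form yields diagonal entries (1,1,1,1,1,1,1,1).

The boundary map ∂_2: C_2 → C_1 acts by ∂[p,q,r] = [q,r] − [p,r] + [p,q]. For instance
  ∂RSX = SX − RX + RS,
  ∂QTX = TX − QX + QT.
This gives a 27×18 integer matrix of rank 18; reducing to Smith normal form yields diagonal entries (1,1,1,1,1,1,1,1,1,1,1,1,1,1,1,1,1,2).

Reading off H_k = ker ∂_k / im ∂_{k+1}:

  H_0: rank C_0 − rank ∂_1 = 9 − 8 = 1, and the invariant factors of ∂_1 are all 1, so H_0 = Z.
  H_1: rank ker ∂_1 − rank ∂_2 = (27 − 8) − 18 = 1, and ∂_2 has invariant factor 2 > 1, so H_1 = Z ⊕ Z/2Z.
  H_2: rank ker ∂_2 − rank ∂_3 = (18 − 18) − 0 = 0, and there is no ∂_3, so H_2 = 0.

(K is a triangulation of the Klein bottle.)

Hence the Betti numbers are b_0 = 1, b_1 = 1, b_2 = 0.

b_0 = 1, b_1 = 1, b_2 = 0.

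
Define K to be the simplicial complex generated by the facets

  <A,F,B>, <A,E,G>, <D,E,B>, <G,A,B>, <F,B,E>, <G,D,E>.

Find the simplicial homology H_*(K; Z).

H_0 ≅ Z,  H_1 ≅ Z,  H_2 = 0.

K has 6 vertices, 12 edges, 6 triangles.
rank ∂_0 = 0, rank ∂_1 = 5 ⇒ b_0 = 6 − 0 − 5 = 1; all invariant factors of ∂_1 are 1 so no torsion. So H_0 = Z.
rank ∂_1 = 5, rank ∂_2 = 6 ⇒ b_1 = 12 − 5 − 6 = 1; all invariant factors of ∂_2 are 1 so no torsion. So H_1 = Z.
rank ∂_2 = 6, rank ∂_3 = 0 ⇒ b_2 = 6 − 6 − 0 = 0. So H_2 = 0.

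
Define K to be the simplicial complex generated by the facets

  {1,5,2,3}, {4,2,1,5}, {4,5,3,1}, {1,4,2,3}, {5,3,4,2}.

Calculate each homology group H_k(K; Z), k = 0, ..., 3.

We work with the vertex ordering 1 < 2 < 3 < 4 < 5. The simplices of K, each written with vertices in increasing order, are:

  0-simplices (5): [1], [2], [3], [4], [5]
  1-simplices (10): [1,2], [1,3], [1,4], [1,5], [2,3], [2,4], [2,5], [3,4], [3,5], [4,5]
  2-simplices (10): [1,2,3], [1,2,4], [1,2,5], [1,3,4], [1,3,5], [1,4,5], [2,3,4], [2,3,5], [2,4,5], [3,4,5]
  3-simplices (5): [1,2,3,4], [1,2,3,5], [1,2,4,5], [1,3,4,5], [2,3,4,5]

Hence C_0 ≅ Z^5, C_1 ≅ Z^10, C_2 ≅ Z^10, C_3 ≅ Z^5.

Boundary ∂_1: C_1 → C_0 is given by ∂[p,q] = [q] − [p].
This gives a 5×10 integer matrix of rank 4; reducing to Smith normal form yields diagonal entries (1,1,1,1).

Boundary ∂_2: C_2 → C_1 sends each 2-simplex [p,q,r] to [q,r] − [p,r] + [p,q]. For instance
  ∂[1,3,5] = [3,5] − [1,5] + [1,3],
  ∂[1,3,4] = [3,4] − [1,4] + [1,3].
This gives a 10×10 integer matrix of rank 6; reducing to Smith normal form yields diagonal entries (1,1,1,1,1,1).

The boundary map ∂_3: C_3 → C_2 sends each 3-simplex σ to the alternating sum Σ_i (−1)^i (σ with its i-th vertex removed). For instance
  ∂[1,2,4,5] = [2,4,5] − [1,4,5] + [1,2,5] − [1,2,4],
  ∂[2,3,4,5] = [3,4,5] − [2,4,5] + [2,3,5] − [2,3,4].
The 10×5 boundary matrix has rank 4 and Smith normal form diag(1,1,1,1).

Now H_k = ker ∂_k / im ∂_{k+1}, so:

  H_0: rank C_0 − rank ∂_1 = 5 − 4 = 1, and the invariant factors of ∂_1 are all 1, so H_0 = Z.
  H_1: rank ker ∂_1 − rank ∂_2 = (10 − 4) − 6 = 0, and the invariant factors of ∂_2 are all 1, so H_1 = 0.
  H_2: rank ker ∂_2 − rank ∂_3 = (10 − 6) − 4 = 0, and the invariant factors of ∂_3 are all 1, so H_2 = 0.
  H_3: rank ker ∂_3 − rank ∂_4 = (5 − 4) − 0 = 1, and there is no ∂_4, so H_3 = Z.

As a check, the Euler characteristic is 5 − 10 + 10 − 5 = 0, which agrees with 1 − 0 + 0 − 1 = 0.
(K is a triangulation of the 3-sphere S^3.)

H_0 = Z,  H_1 = 0,  H_2 = 0,  H_3 = Z.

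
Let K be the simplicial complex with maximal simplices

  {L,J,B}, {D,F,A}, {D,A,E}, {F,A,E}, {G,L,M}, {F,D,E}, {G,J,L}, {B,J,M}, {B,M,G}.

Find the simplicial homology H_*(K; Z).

K has 9 vertices, 16 edges, 9 triangles.
rank ∂_0 = 0, rank ∂_1 = 7 ⇒ b_0 = 9 − 0 − 7 = 2; all invariant factors of ∂_1 are 1 so no torsion. So H_0 ≅ Z^2.
rank ∂_1 = 7, rank ∂_2 = 8 ⇒ b_1 = 16 − 7 − 8 = 1; all invariant factors of ∂_2 are 1 so no torsion. So H_1 ≅ Z.
rank ∂_2 = 8, rank ∂_3 = 0 ⇒ b_2 = 9 − 8 − 0 = 1. So H_2 ≅ Z.

H_0 = Z^2,  H_1 = Z,  H_2 = Z.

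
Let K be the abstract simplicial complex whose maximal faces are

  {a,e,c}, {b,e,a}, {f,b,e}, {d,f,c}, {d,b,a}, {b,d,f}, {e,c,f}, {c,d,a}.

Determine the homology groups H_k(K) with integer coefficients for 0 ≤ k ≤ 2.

We work with the vertex ordering a < b < c < d < e < f. The simplices of K, each written with vertices in increasing order, are:

  0-simplices (6): a, b, c, d, e, f
  1-simplices (12): ab, ac, ad, ae, bd, be, bf, cd, ce, cf, df, ef
  2-simplices (8): abd, abe, acd, ace, bdf, bef, cdf, cef

so the chain groups are C_0 ≅ Z^6, C_1 ≅ Z^12, C_2 ≅ Z^8.

∂_1: C_1 → C_0 maps an edge to its endpoints' difference, ∂[p,q] = q − p. For instance
  ∂be = e − b.
The 6×12 boundary matrix has rank 5 and Smith normal form diag(1,1,1,1,1).

Boundary ∂_2: C_2 → C_1 acts by ∂[p,q,r] = [q,r] − [p,r] + [p,q]. For instance
  ∂bef = ef − bf + be,
  ∂abe = be − ae + ab.
The resulting 12×8 matrix has rank 7, and its Smith normal form has invariant factors (1,1,1,1,1,1,1).

Computing H_k = (kernel of ∂_k) / (image of ∂_{k+1}):

  H_0: rank C_0 − rank ∂_1 = 6 − 5 = 1, and the invariant factors of ∂_1 are all 1, so H_0 ≅ Z.
  H_1: rank ker ∂_1 − rank ∂_2 = (12 − 5) − 7 = 0, and the invariant factors of ∂_2 are all 1, so H_1 ≅ 0.
  H_2: rank ker ∂_2 − rank ∂_3 = (8 − 7) − 0 = 1, and there is no ∂_3, so H_2 ≅ Z.

H_0 = Z,  H_1 = 0,  H_2 = Z.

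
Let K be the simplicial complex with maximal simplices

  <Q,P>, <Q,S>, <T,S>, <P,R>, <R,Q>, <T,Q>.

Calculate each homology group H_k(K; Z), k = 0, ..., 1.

Take the total order P < Q < R < S < T on the vertex set. Then K (dimension 1) consists of the simplices:

  0-simplices (5): P, Q, R, S, T
  1-simplices (6): PQ, PR, QR, QS, QT, ST

giving chain groups C_0 ≅ Z^5, C_1 ≅ Z^6.

Boundary ∂_1: C_1 → C_0 maps an edge to its endpoints' difference, ∂[p,q] = q − p.
The resulting 5×6 matrix has rank 4, and its Smith normal form has invariant factors (1,1,1,1).

From H_k ≅ ker(∂_k) / im(∂_{k+1}) we obtain:

  H_0: rank C_0 − rank ∂_1 = 5 − 4 = 1, and the invariant factors of ∂_1 are all 1, so H_0 ≅ Z.
  H_1: rank ker ∂_1 − rank ∂_2 = (6 − 4) − 0 = 2, and there is no ∂_2, so H_1 ≅ Z^2.

H_0 ≅ Z,  H_1 ≅ Z^2.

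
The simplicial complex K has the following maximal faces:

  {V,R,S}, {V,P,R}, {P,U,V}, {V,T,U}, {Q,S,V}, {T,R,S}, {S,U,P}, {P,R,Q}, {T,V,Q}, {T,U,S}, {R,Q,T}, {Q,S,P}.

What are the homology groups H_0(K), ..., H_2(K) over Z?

H_0 = Z,  H_1 = Z/2,  H_2 = 0.

Order the vertices as P < Q < R < S < T < U < V. Listing each simplex with vertices in this order, K has dimension 2 with simplices:

  0-simplices (7): P, Q, R, S, T, U, V
  1-simplices (18): PQ, PR, PS, PU, PV, QR, QS, QT, QV, RS, RT, RV, ST, SU, SV, TU, TV, UV
  2-simplices (12): PQR, PQS, PRV, PSU, PUV, QRT, QSV, QTV, RST, RSV, STU, TUV

so the chain groups are C_0 ≅ Z^7, C_1 ≅ Z^18, C_2 ≅ Z^12.

The boundary map ∂_1: C_1 → C_0 is given by ∂[p,q] = [q] − [p]. For instance
  ∂PR = R − P.
This gives a 7×18 integer matrix of rank 6; reducing to Smith normal form yields diagonal entries (1,1,1,1,1,1).

Boundary ∂_2: C_2 → C_1 sends each 2-simplex [p,q,r] to [q,r] − [p,r] + [p,q]. For instance
  ∂PSU = SU − PU + PS,
  ∂STU = TU − SU + ST.
The resulting 18×12 matrix has rank 12, and its Smith normal form has invariant factors (1,1,1,1,1,1,1,1,1,1,1,2).

Now H_k = ker ∂_k / im ∂_{k+1}, so:

  H_0: rank C_0 − rank ∂_1 = 7 − 6 = 1, and the invariant factors of ∂_1 are all 1, so H_0 = Z.
  H_1: rank ker ∂_1 − rank ∂_2 = (18 − 6) − 12 = 0, and ∂_2 has invariant factor 2 > 1, so H_1 = Z/2.
  H_2: rank ker ∂_2 − rank ∂_3 = (12 − 12) − 0 = 0, and there is no ∂_3, so H_2 = 0.

As a check, the Euler characteristic is 7 − 18 + 12 = 1, which agrees with 1 − 0 + 0 = 1.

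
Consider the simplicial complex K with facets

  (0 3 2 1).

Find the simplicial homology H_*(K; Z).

H_0 ≅ Z,  H_1 = 0,  H_2 = 0,  H_3 = 0.

Take the total order 0 < 1 < 2 < 3 on the vertex set. Then K (dimension 3) consists of the simplices:

  0-simplices (4): [0], [1], [2], [3]
  1-simplices (6): [0,1], [0,2], [0,3], [1,2], [1,3], [2,3]
  2-simplices (4): [0,1,2], [0,1,3], [0,2,3], [1,2,3]
  3-simplices (1): [0,1,2,3]

Hence C_0 ≅ Z^4, C_1 ≅ Z^6, C_2 ≅ Z^4, C_3 ≅ Z^1.

Boundary ∂_1: C_1 → C_0 sends each edge [p,q] (with p < q) to q − p. For instance
  ∂[1,3] = [3] − [1].
As a 4×6 matrix over Z this has rank 3, with invariant factors (1,1,1).

∂_2: C_2 → C_1 maps a triangle to the signed sum of its edges. For instance
  ∂[0,1,3] = [1,3] − [0,3] + [0,1],
  ∂[1,2,3] = [2,3] − [1,3] + [1,2].
The resulting 6×4 matrix has rank 3, and its Smith normal form has invariant factors (1,1,1).

Boundary ∂_3: C_3 → C_2 sends each 3-simplex σ to the alternating sum Σ_i (−1)^i (σ with its i-th vertex removed). For instance
  ∂[0,1,2,3] = [1,2,3] − [0,2,3] + [0,1,3] − [0,1,2].
This gives a 4×1 integer matrix of rank 1; reducing to Smith normal form yields diagonal entries (1).

Reading off H_k = ker ∂_k / im ∂_{k+1}:

  H_0: rank C_0 − rank ∂_1 = 4 − 3 = 1, and the invariant factors of ∂_1 are all 1, so H_0 ≅ Z.
  H_1: rank ker ∂_1 − rank ∂_2 = (6 − 3) − 3 = 0, and the invariant factors of ∂_2 are all 1, so H_1 ≅ 0.
  H_2: rank ker ∂_2 − rank ∂_3 = (4 − 3) − 1 = 0, and the invariant factors of ∂_3 are all 1, so H_2 ≅ 0.
  H_3: rank ker ∂_3 − rank ∂_4 = (1 − 1) − 0 = 0, and there is no ∂_4, so H_3 ≅ 0.

As a check, the Euler characteristic is 4 − 6 + 4 − 1 = 1, which agrees with 1 − 0 + 0 − 0 = 1.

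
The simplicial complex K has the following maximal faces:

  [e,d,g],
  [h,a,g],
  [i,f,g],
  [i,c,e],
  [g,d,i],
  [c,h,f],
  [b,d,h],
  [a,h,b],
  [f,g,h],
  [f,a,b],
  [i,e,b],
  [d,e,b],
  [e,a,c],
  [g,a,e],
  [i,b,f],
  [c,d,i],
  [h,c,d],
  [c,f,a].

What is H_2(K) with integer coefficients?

H_2 = 0.

K has 9 vertices, 27 edges, 18 triangles.
rank ∂_2 = 18, rank ∂_3 = 0 ⇒ b_2 = 18 − 18 − 0 = 0. So H_2 = 0.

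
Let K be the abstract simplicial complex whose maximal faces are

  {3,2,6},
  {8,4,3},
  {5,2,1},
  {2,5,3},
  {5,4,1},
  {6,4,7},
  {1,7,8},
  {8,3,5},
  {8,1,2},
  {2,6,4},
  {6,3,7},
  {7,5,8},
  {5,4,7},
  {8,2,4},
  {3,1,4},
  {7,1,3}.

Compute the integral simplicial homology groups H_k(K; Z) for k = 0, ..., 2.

We work with the vertex ordering 1 < 2 < 3 < 4 < 5 < 6 < 7 < 8. The simplices of K, each written with vertices in increasing order, are:

  0-simplices (8): [1], [2], [3], [4], [5], [6], [7], [8]
  1-simplices (24): (24 of them)
  2-simplices (16): [1,2,5], [1,2,8], [1,3,4], [1,3,7], [1,4,5], [1,7,8], [2,3,5], [2,3,6], [2,4,6], [2,4,8], [3,4,8], [3,5,8], [3,6,7], [4,5,7], [4,6,7], [5,7,8]

Hence C_0 ≅ Z^8, C_1 ≅ Z^24, C_2 ≅ Z^16.

The boundary map ∂_1: C_1 → C_0 is given by ∂[p,q] = [q] − [p]. For instance
  ∂[2,8] = [8] − [2].
The 8×24 boundary matrix has rank 7 and Smith normal form diag(1,1,1,1,1,1,1).

∂_2: C_2 → C_1 maps a triangle to the signed sum of its edges. For instance
  ∂[2,4,8] = [4,8] − [2,8] + [2,4],
  ∂[1,3,4] = [3,4] − [1,4] + [1,3].
As a 24×16 matrix over Z this has rank 15, with invariant factors (1,1,1,1,1,1,1,1,1,1,1,1,1,1,1).

Computing H_k = (kernel of ∂_k) / (image of ∂_{k+1}):

  H_0: rank C_0 − rank ∂_1 = 8 − 7 = 1, and the invariant factors of ∂_1 are all 1, so H_0 ≅ Z.
  H_1: rank ker ∂_1 − rank ∂_2 = (24 − 7) − 15 = 2, and the invariant factors of ∂_2 are all 1, so H_1 ≅ Z^2.
  H_2: rank ker ∂_2 − rank ∂_3 = (16 − 15) − 0 = 1, and there is no ∂_3, so H_2 ≅ Z.

(K is a triangulation of the torus T^2.)

H_0 ≅ Z,  H_1 ≅ Z^2,  H_2 ≅ Z.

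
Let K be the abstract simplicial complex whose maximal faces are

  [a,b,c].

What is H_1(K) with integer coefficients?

Take the total order a < b < c on the vertex set. Then K (dimension 2) consists of the simplices:

  0-simplices (3): a, b, c
  1-simplices (3): ab, ac, bc
  2-simplices (1): abc

Hence C_0 ≅ Z^3, C_1 ≅ Z^3, C_2 ≅ Z^1.

Boundary ∂_1: C_1 → C_0 sends each edge [p,q] (with p < q) to q − p. For instance
  ∂ab = b − a.
As a 3×3 matrix over Z this has rank 2, with invariant factors (1,1).

∂_2: C_2 → C_1 maps a triangle to the signed sum of its edges. For instance
  ∂abc = bc − ac + ab.
This gives a 3×1 integer matrix of rank 1; reducing to Smith normal form yields diagonal entries (1).

From H_k ≅ ker(∂_k) / im(∂_{k+1}) we obtain:

  H_1: rank ker ∂_1 − rank ∂_2 = (3 − 2) − 1 = 0, and the invariant factors of ∂_2 are all 1, so H_1 = 0.

H_1 = 0.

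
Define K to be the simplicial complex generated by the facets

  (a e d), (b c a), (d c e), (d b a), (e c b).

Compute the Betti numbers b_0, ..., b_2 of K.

b_0 = 1, b_1 = 1, b_2 = 0.

K has 5 vertices, 10 edges, 5 triangles.
rank ∂_0 = 0, rank ∂_1 = 4 ⇒ b_0 = 5 − 0 − 4 = 1; all invariant factors of ∂_1 are 1 so no torsion. So H_0 = Z.
rank ∂_1 = 4, rank ∂_2 = 5 ⇒ b_1 = 10 − 4 − 5 = 1; all invariant factors of ∂_2 are 1 so no torsion. So H_1 = Z.
rank ∂_2 = 5, rank ∂_3 = 0 ⇒ b_2 = 5 − 5 − 0 = 0. So H_2 = 0.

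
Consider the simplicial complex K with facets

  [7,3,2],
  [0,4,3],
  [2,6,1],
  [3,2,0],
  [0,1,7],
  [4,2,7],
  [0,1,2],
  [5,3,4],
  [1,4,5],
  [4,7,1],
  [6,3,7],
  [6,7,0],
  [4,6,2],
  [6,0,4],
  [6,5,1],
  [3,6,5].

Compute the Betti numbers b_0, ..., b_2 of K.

b_0 = 1, b_1 = 2, b_2 = 1.

Take the total order 0 < 1 < 2 < 3 < 4 < 5 < 6 < 7 on the vertex set. Then K (dimension 2) consists of the simplices:

  0-simplices (8): [0], [1], [2], [3], [4], [5], [6], [7]
  1-simplices (24): (24 of them)
  2-simplices (16): [0,1,2], [0,1,7], [0,2,3], [0,3,4], [0,4,6], [0,6,7], [1,2,6], [1,4,5], [1,4,7], [1,5,6], [2,3,7], [2,4,6], [2,4,7], [3,4,5], [3,5,6], [3,6,7]

so the chain groups are C_0 ≅ Z^8, C_1 ≅ Z^24, C_2 ≅ Z^16.

The boundary map ∂_1: C_1 → C_0 is given by ∂[p,q] = [q] − [p].
The 8×24 boundary matrix has rank 7 and Smith normal form diag(1,1,1,1,1,1,1).

The boundary map ∂_2: C_2 → C_1 acts by ∂[p,q,r] = [q,r] − [p,r] + [p,q]. For instance
  ∂[1,4,5] = [4,5] − [1,5] + [1,4],
  ∂[0,4,6] = [4,6] − [0,6] + [0,4].
As a 24×16 matrix over Z this has rank 15, with invariant factors (1,1,1,1,1,1,1,1,1,1,1,1,1,1,1).

Now H_k = ker ∂_k / im ∂_{k+1}, so:

  H_0: rank C_0 − rank ∂_1 = 8 − 7 = 1, and the invariant factors of ∂_1 are all 1, so H_0 ≅ Z.
  H_1: rank ker ∂_1 − rank ∂_2 = (24 − 7) − 15 = 2, and the invariant factors of ∂_2 are all 1, so H_1 ≅ Z^2.
  H_2: rank ker ∂_2 − rank ∂_3 = (16 − 15) − 0 = 1, and there is no ∂_3, so H_2 ≅ Z.

Hence the Betti numbers are b_0 = 1, b_1 = 2, b_2 = 1.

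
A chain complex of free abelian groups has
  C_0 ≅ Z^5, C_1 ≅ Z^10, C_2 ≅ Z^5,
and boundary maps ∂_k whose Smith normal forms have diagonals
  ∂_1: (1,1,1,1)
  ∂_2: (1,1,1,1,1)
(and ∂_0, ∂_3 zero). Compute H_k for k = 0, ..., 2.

H_0: b_0 = 5 − 0 − 4 = 1; torsion from ∂_1 factors > 1: none. So H_0 ≅ Z.
H_1: b_1 = 10 − 4 − 5 = 1; torsion from ∂_2 factors > 1: none. So H_1 ≅ Z.
H_2: b_2 = 5 − 5 − 0 = 0; torsion from ∂_3 factors > 1: none. So H_2 ≅ 0.

H_0 ≅ Z,  H_1 ≅ Z,  H_2 = 0.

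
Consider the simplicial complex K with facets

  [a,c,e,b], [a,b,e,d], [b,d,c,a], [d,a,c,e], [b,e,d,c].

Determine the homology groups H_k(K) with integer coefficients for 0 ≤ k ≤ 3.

Fix the vertex order a < b < c < d < e and write every simplex with vertices in increasing order. Then dim K = 3 and the simplices of K are:

  0-simplices (5): a, b, c, d, e
  1-simplices (10): ab, ac, ad, ae, bc, bd, be, cd, ce, de
  2-simplices (10): abc, abd, abe, acd, ace, ade, bcd, bce, bde, cde
  3-simplices (5): abcd, abce, abde, acde, bcde

so the chain groups are C_0 ≅ Z^5, C_1 ≅ Z^10, C_2 ≅ Z^10, C_3 ≅ Z^5.

∂_1: C_1 → C_0 sends each edge [p,q] (with p < q) to q − p. For instance
  ∂bc = c − b.
The resulting 5×10 matrix has rank 4, and its Smith normal form has invariant factors (1,1,1,1).

The boundary map ∂_2: C_2 → C_1 sends each 2-simplex [p,q,r] to [q,r] − [p,r] + [p,q]. For instance
  ∂abe = be − ae + ab,
  ∂ade = de − ae + ad.
The 10×10 boundary matrix has rank 6 and Smith normal form diag(1,1,1,1,1,1).

Boundary ∂_3: C_3 → C_2 sends each 3-simplex σ to the alternating sum Σ_i (−1)^i (σ with its i-th vertex removed). For instance
  ∂abce = bce − ace + abe − abc,
  ∂bcde = cde − bde + bce − bcd.
The resulting 10×5 matrix has rank 4, and its Smith normal form has invariant factors (1,1,1,1).

Reading off H_k = ker ∂_k / im ∂_{k+1}:

  H_0: rank C_0 − rank ∂_1 = 5 − 4 = 1, and the invariant factors of ∂_1 are all 1, so H_0 ≅ Z.
  H_1: rank ker ∂_1 − rank ∂_2 = (10 − 4) − 6 = 0, and the invariant factors of ∂_2 are all 1, so H_1 ≅ 0.
  H_2: rank ker ∂_2 − rank ∂_3 = (10 − 6) − 4 = 0, and the invariant factors of ∂_3 are all 1, so H_2 ≅ 0.
  H_3: rank ker ∂_3 − rank ∂_4 = (5 − 4) − 0 = 1, and there is no ∂_4, so H_3 ≅ Z.

(K is a triangulation of the 3-sphere S^3.)

H_0 ≅ Z,  H_1 = 0,  H_2 = 0,  H_3 ≅ Z.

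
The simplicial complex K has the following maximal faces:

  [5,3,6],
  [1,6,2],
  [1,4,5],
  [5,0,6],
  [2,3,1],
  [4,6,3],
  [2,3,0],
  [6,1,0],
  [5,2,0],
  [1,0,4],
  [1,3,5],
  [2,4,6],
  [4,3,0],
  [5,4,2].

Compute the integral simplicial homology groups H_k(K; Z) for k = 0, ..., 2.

We work with the vertex ordering 0 < 1 < 2 < 3 < 4 < 5 < 6. The simplices of K, each written with vertices in increasing order, are:

  0-simplices (7): [0], [1], [2], [3], [4], [5], [6]
  1-simplices (21): [0,1], [0,2], [0,3], [0,4], [0,5], [0,6], [1,2], [1,3], [1,4], [1,5], [1,6], [2,3], [2,4], [2,5], [2,6], [3,4], [3,5], [3,6], [4,5], [4,6], [5,6]
  2-simplices (14): [0,1,4], [0,1,6], [0,2,3], [0,2,5], [0,3,4], [0,5,6], [1,2,3], [1,2,6], [1,3,5], [1,4,5], [2,4,5], [2,4,6], [3,4,6], [3,5,6]

giving chain groups C_0 ≅ Z^7, C_1 ≅ Z^21, C_2 ≅ Z^14.

∂_1: C_1 → C_0 is given by ∂[p,q] = [q] − [p]. For instance
  ∂[4,6] = [6] − [4].
As a 7×21 matrix over Z this has rank 6, with invariant factors (1,1,1,1,1,1).

The boundary map ∂_2: C_2 → C_1 acts by ∂[p,q,r] = [q,r] − [p,r] + [p,q]. For instance
  ∂[0,2,5] = [2,5] − [0,5] + [0,2],
  ∂[1,3,5] = [3,5] − [1,5] + [1,3].
The resulting 21×14 matrix has rank 13, and its Smith normal form has invariant factors (1,1,1,1,1,1,1,1,1,1,1,1,1).

From H_k ≅ ker(∂_k) / im(∂_{k+1}) we obtain:

  H_0: rank C_0 − rank ∂_1 = 7 − 6 = 1, and the invariant factors of ∂_1 are all 1, so H_0 ≅ Z.
  H_1: rank ker ∂_1 − rank ∂_2 = (21 − 6) − 13 = 2, and the invariant factors of ∂_2 are all 1, so H_1 ≅ Z^2.
  H_2: rank ker ∂_2 − rank ∂_3 = (14 − 13) − 0 = 1, and there is no ∂_3, so H_2 ≅ Z.

H_0 = Z,  H_1 = Z^2,  H_2 = Z.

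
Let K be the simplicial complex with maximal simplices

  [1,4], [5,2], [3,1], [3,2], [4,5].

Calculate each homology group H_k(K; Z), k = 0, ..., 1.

H_0 = Z,  H_1 = Z.

We work with the vertex ordering 1 < 2 < 3 < 4 < 5. The simplices of K, each written with vertices in increasing order, are:

  0-simplices (5): [1], [2], [3], [4], [5]
  1-simplices (5): [1,3], [1,4], [2,3], [2,5], [4,5]

so the chain groups are C_0 ≅ Z^5, C_1 ≅ Z^5.

Boundary ∂_1: C_1 → C_0 maps an edge to its endpoints' difference, ∂[p,q] = q − p. For instance
  ∂[1,3] = [3] − [1].
This gives a 5×5 integer matrix of rank 4; reducing to Smith normal form yields diagonal entries (1,1,1,1).

Reading off H_k = ker ∂_k / im ∂_{k+1}:

  H_0: rank C_0 − rank ∂_1 = 5 − 4 = 1, and the invariant factors of ∂_1 are all 1, so H_0 = Z.
  H_1: rank ker ∂_1 − rank ∂_2 = (5 − 4) − 0 = 1, and there is no ∂_2, so H_1 = Z.

As a check, the Euler characteristic is 5 − 5 = 0, which agrees with 1 − 1 = 0.
(K is a triangulation of the circle S^1.)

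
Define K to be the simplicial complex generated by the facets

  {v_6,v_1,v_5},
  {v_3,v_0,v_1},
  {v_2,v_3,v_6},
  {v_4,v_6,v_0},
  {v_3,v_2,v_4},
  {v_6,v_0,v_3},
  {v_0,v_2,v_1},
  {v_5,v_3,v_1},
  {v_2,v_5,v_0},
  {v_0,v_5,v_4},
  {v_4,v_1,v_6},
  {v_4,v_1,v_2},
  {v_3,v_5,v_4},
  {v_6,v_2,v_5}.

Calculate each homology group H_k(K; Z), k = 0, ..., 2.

H_0 ≅ Z,  H_1 ≅ Z^2,  H_2 ≅ Z.

We work with the vertex ordering v_0 < v_1 < v_2 < v_3 < v_4 < v_5 < v_6. The simplices of K, each written with vertices in increasing order, are:

  0-simplices (7): [v_0], [v_1], [v_2], [v_3], [v_4], [v_5], [v_6]
  1-simplices (21): (21 of them)
  2-simplices (14): (14 of them)

giving chain groups C_0 ≅ Z^7, C_1 ≅ Z^21, C_2 ≅ Z^14.

Boundary ∂_1: C_1 → C_0 sends each edge [p,q] (with p < q) to q − p.
This gives a 7×21 integer matrix of rank 6; reducing to Smith normal form yields diagonal entries (1,1,1,1,1,1).

∂_2: C_2 → C_1 sends each 2-simplex [p,q,r] to [q,r] − [p,r] + [p,q]. For instance
  ∂[v_0,v_4,v_5] = [v_4,v_5] − [v_0,v_5] + [v_0,v_4],
  ∂[v_0,v_1,v_3] = [v_1,v_3] − [v_0,v_3] + [v_0,v_1].
The resulting 21×14 matrix has rank 13, and its Smith normal form has invariant factors (1,1,1,1,1,1,1,1,1,1,1,1,1).

From H_k ≅ ker(∂_k) / im(∂_{k+1}) we obtain:

  H_0: rank C_0 − rank ∂_1 = 7 − 6 = 1, and the invariant factors of ∂_1 are all 1, so H_0 = Z.
  H_1: rank ker ∂_1 − rank ∂_2 = (21 − 6) − 13 = 2, and the invariant factors of ∂_2 are all 1, so H_1 = Z^2.
  H_2: rank ker ∂_2 − rank ∂_3 = (14 − 13) − 0 = 1, and there is no ∂_3, so H_2 = Z.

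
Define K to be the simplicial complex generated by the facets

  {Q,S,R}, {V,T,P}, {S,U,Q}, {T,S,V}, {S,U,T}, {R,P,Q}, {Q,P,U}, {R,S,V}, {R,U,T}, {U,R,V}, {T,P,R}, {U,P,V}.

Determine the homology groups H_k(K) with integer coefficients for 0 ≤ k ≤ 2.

We work with the vertex ordering P < Q < R < S < T < U < V. The simplices of K, each written with vertices in increasing order, are:

  0-simplices (7): P, Q, R, S, T, U, V
  1-simplices (18): PQ, PR, PT, PU, PV, QR, QS, QU, RS, RT, RU, RV, ST, SU, SV, TU, TV, UV
  2-simplices (12): PQR, PQU, PRT, PTV, PUV, QRS, QSU, RSV, RTU, RUV, STU, STV

Hence C_0 ≅ Z^7, C_1 ≅ Z^18, C_2 ≅ Z^12.

The boundary map ∂_1: C_1 → C_0 sends each edge [p,q] (with p < q) to q − p.
The resulting 7×18 matrix has rank 6, and its Smith normal form has invariant factors (1,1,1,1,1,1).

Boundary ∂_2: C_2 → C_1 acts by ∂[p,q,r] = [q,r] − [p,r] + [p,q]. For instance
  ∂PRT = RT − PT + PR,
  ∂STU = TU − SU + ST.
The 18×12 boundary matrix has rank 12 and Smith normal form diag(1,1,1,1,1,1,1,1,1,1,1,2).

Reading off H_k = ker ∂_k / im ∂_{k+1}:

  H_0: rank C_0 − rank ∂_1 = 7 − 6 = 1, and the invariant factors of ∂_1 are all 1, so H_0 ≅ Z.
  H_1: rank ker ∂_1 − rank ∂_2 = (18 − 6) − 12 = 0, and ∂_2 has invariant factor 2 > 1, so H_1 ≅ Z/2Z.
  H_2: rank ker ∂_2 − rank ∂_3 = (12 − 12) − 0 = 0, and there is no ∂_3, so H_2 ≅ 0.

(K is a triangulation of the real projective plane RP^2.)

H_0 ≅ Z,  H_1 ≅ Z/2Z,  H_2 = 0.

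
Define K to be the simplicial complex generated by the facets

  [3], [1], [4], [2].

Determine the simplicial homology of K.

H_0 = Z^4.

Order the vertices as 1 < 2 < 3 < 4. Listing each simplex with vertices in this order, K has dimension 0 with simplices:

  0-simplices (4): [1], [2], [3], [4]

so the chain groups are C_0 ≅ Z^4.

From H_k ≅ ker(∂_k) / im(∂_{k+1}) we obtain:

  H_0: rank C_0 − rank ∂_1 = 4 − 0 = 4, and there is no ∂_1, so H_0 ≅ Z^4.

(K is a triangulation of a set of 4 points.)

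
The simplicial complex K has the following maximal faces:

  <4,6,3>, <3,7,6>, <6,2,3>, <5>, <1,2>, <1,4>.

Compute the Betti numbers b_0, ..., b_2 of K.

Fix the vertex order 1 < 2 < 3 < 4 < 5 < 6 < 7 and write every simplex with vertices in increasing order. Then dim K = 2 and the simplices of K are:

  0-simplices (7): [1], [2], [3], [4], [5], [6], [7]
  1-simplices (9): [1,2], [1,4], [2,3], [2,6], [3,4], [3,6], [3,7], [4,6], [6,7]
  2-simplices (3): [2,3,6], [3,4,6], [3,6,7]

giving chain groups C_0 ≅ Z^7, C_1 ≅ Z^9, C_2 ≅ Z^3.

The boundary map ∂_1: C_1 → C_0 maps an edge to its endpoints' difference, ∂[p,q] = q − p.
As a 7×9 matrix over Z this has rank 5, with invariant factors (1,1,1,1,1).

∂_2: C_2 → C_1 maps a triangle to the signed sum of its edges. For instance
  ∂[2,3,6] = [3,6] − [2,6] + [2,3],
  ∂[3,6,7] = [6,7] − [3,7] + [3,6].
As a 9×3 matrix over Z this has rank 3, with invariant factors (1,1,1).

Computing H_k = (kernel of ∂_k) / (image of ∂_{k+1}):

  H_0: rank C_0 − rank ∂_1 = 7 − 5 = 2, and the invariant factors of ∂_1 are all 1, so H_0 = Z^2.
  H_1: rank ker ∂_1 − rank ∂_2 = (9 − 5) − 3 = 1, and the invariant factors of ∂_2 are all 1, so H_1 = Z.
  H_2: rank ker ∂_2 − rank ∂_3 = (3 − 3) − 0 = 0, and there is no ∂_3, so H_2 = 0.

Hence the Betti numbers are b_0 = 2, b_1 = 1, b_2 = 0.

b_0 = 2, b_1 = 1, b_2 = 0.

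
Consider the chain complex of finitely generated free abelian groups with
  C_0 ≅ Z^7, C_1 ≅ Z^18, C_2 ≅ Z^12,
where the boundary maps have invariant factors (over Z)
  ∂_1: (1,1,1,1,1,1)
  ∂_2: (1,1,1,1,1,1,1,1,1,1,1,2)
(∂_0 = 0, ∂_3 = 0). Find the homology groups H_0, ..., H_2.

H_0: b_0 = 7 − 0 − 6 = 1; torsion from ∂_1 factors > 1: none. So H_0 = Z.
H_1: b_1 = 18 − 6 − 12 = 0; torsion from ∂_2 factors > 1: [2]. So H_1 = Z/2Z.
H_2: b_2 = 12 − 12 − 0 = 0; torsion from ∂_3 factors > 1: none. So H_2 = 0.

H_0 = Z,  H_1 = Z/2Z,  H_2 = 0.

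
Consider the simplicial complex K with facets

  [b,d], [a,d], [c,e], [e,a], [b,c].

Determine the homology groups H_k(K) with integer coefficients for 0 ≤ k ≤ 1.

H_0 ≅ Z,  H_1 ≅ Z.

Order the vertices as a < b < c < d < e. Listing each simplex with vertices in this order, K has dimension 1 with simplices:

  0-simplices (5): a, b, c, d, e
  1-simplices (5): ad, ae, bc, bd, ce

Hence C_0 ≅ Z^5, C_1 ≅ Z^5.

∂_1: C_1 → C_0 maps an edge to its endpoints' difference, ∂[p,q] = q − p. For instance
  ∂ae = e − a.
The 5×5 boundary matrix has rank 4 and Smith normal form diag(1,1,1,1).

Computing H_k = (kernel of ∂_k) / (image of ∂_{k+1}):

  H_0: rank C_0 − rank ∂_1 = 5 − 4 = 1, and the invariant factors of ∂_1 are all 1, so H_0 = Z.
  H_1: rank ker ∂_1 − rank ∂_2 = (5 − 4) − 0 = 1, and there is no ∂_2, so H_1 = Z.

(K is a triangulation of the circle S^1.)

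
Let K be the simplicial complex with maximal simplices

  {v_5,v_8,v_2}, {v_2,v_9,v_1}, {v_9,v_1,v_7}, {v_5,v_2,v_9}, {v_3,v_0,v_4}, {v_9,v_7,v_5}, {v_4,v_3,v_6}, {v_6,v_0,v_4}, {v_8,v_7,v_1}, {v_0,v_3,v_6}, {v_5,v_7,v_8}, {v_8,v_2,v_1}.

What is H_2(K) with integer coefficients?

H_2 = Z^2.

Fix the vertex order v_0 < v_1 < v_2 < v_3 < v_4 < v_5 < v_6 < v_7 < v_8 < v_9 and write every simplex with vertices in increasing order. Then dim K = 2 and the simplices of K are:

  0-simplices (10): [v_0], [v_1], [v_2], [v_3], [v_4], [v_5], [v_6], [v_7], [v_8], [v_9]
  1-simplices (18): (18 of them)
  2-simplices (12): (12 of them)

giving chain groups C_0 ≅ Z^10, C_1 ≅ Z^18, C_2 ≅ Z^12.

Boundary ∂_1: C_1 → C_0 is given by ∂[p,q] = [q] − [p]. For instance
  ∂[v_2,v_5] = [v_5] − [v_2].
This gives a 10×18 integer matrix of rank 8; reducing to Smith normal form yields diagonal entries (1,1,1,1,1,1,1,1).

Boundary ∂_2: C_2 → C_1 sends each 2-simplex [p,q,r] to [q,r] − [p,r] + [p,q]. For instance
  ∂[v_0,v_3,v_4] = [v_3,v_4] − [v_0,v_4] + [v_0,v_3],
  ∂[v_1,v_2,v_8] = [v_2,v_8] − [v_1,v_8] + [v_1,v_2].
The 18×12 boundary matrix has rank 10 and Smith normal form diag(1,1,1,1,1,1,1,1,1,1).

Computing H_k = (kernel of ∂_k) / (image of ∂_{k+1}):

  H_2: rank ker ∂_2 − rank ∂_3 = (12 − 10) − 0 = 2, and there is no ∂_3, so H_2 ≅ Z^2.

(K is a triangulation of the disjoint union of the 2-sphere S^2 and the 2-sphere S^2.)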